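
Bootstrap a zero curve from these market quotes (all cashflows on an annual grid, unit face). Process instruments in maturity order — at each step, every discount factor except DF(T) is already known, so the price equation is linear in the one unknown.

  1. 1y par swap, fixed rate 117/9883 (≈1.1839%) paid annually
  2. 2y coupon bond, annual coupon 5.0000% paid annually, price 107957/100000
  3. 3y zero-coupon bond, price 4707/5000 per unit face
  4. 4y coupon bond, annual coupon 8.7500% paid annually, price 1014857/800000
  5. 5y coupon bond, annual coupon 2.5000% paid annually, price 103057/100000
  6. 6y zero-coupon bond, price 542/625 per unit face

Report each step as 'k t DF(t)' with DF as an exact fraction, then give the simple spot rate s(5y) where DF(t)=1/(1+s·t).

1 1 9883/10000
2 2 9811/10000
3 3 4707/5000
4 4 9323/10000
5 5 9117/10000
6 6 542/625
s(5y) = (1/(9117/10000) − 1)/(5) = 883/45585 ≈ 1.9370%

step 1 [1y] swap r/1=117/9883: DF=(1 − 117/9883·(0))/(1+117/9883) = 9883/10000 ≈ 0.988300
step 2 [2y] bond c/1=1/20: DF=(107957/100000 − 1/20·(0.988300))/(1+1/20) = 9811/10000 ≈ 0.981100
step 3 [3y] zero: DF = P = 4707/5000 ≈ 0.941400
step 4 [4y] bond c/1=7/80: DF=(1014857/800000 − 7/80·(0.988300+0.981100+0.941400))/(1+7/80) = 9323/10000 ≈ 0.932300
step 5 [5y] bond c/1=1/40: DF=(103057/100000 − 1/40·(0.988300+0.981100+0.941400+0.932300))/(1+1/40) = 9117/10000 ≈ 0.911700
step 6 [6y] zero: DF = P = 542/625 ≈ 0.867200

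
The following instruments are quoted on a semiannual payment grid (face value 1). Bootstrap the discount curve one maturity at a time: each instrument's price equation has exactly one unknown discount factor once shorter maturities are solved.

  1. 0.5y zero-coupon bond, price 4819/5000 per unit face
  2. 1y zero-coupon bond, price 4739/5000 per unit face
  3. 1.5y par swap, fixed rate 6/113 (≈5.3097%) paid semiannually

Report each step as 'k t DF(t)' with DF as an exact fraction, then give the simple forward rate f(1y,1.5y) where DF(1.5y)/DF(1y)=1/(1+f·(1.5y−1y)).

step 1 [0.5y] zero: DF = P = 4819/5000 ≈ 0.963800
step 2 [1y] zero: DF = P = 4739/5000 ≈ 0.947800
step 3 [1.5y] swap r/2=3/113: DF=(1 − 3/113·(0.963800+0.947800))/(1+3/113) = 9247/10000 ≈ 0.924700

1 1/2 4819/5000
2 1 4739/5000
3 3/2 9247/10000
f(1y,1.5y) = ((4739/5000)/(9247/10000) − 1)/(1/2) = 66/1321 ≈ 4.9962%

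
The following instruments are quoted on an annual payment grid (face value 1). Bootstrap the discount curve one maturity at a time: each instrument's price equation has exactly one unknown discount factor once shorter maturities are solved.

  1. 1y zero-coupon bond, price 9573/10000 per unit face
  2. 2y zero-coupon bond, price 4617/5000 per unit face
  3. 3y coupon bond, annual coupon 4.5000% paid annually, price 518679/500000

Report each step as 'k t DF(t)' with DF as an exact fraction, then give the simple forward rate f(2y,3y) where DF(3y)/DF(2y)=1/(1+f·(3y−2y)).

1 1 9573/10000
2 2 4617/5000
3 3 9117/10000
f(2y,3y) = ((4617/5000)/(9117/10000) − 1)/(1) = 13/1013 ≈ 1.2833%

step 1 [1y] zero: DF = P = 9573/10000 ≈ 0.957300
step 2 [2y] zero: DF = P = 4617/5000 ≈ 0.923400
step 3 [3y] bond c/1=9/200: DF=(518679/500000 − 9/200·(0.957300+0.923400))/(1+9/200) = 9117/10000 ≈ 0.911700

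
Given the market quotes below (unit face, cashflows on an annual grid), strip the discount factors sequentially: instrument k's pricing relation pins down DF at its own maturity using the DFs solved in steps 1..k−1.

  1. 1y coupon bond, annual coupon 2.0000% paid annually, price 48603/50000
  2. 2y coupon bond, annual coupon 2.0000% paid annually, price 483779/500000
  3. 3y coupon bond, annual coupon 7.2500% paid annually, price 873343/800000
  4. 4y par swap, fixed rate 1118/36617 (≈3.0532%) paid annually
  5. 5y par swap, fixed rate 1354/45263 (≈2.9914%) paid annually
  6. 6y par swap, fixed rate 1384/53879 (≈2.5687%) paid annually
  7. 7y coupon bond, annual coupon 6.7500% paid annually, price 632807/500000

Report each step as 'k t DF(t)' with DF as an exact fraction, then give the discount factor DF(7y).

1 1 953/1000
2 2 9299/10000
3 3 4453/5000
4 4 4441/5000
5 5 4323/5000
6 6 1077/1250
7 7 8449/10000
DF(7y) = 8449/10000 ≈ 0.844900

step 1 [1y] bond c/1=1/50: DF=(48603/50000 − 1/50·(0))/(1+1/50) = 953/1000 ≈ 0.953000
step 2 [2y] bond c/1=1/50: DF=(483779/500000 − 1/50·(0.953000))/(1+1/50) = 9299/10000 ≈ 0.929900
step 3 [3y] bond c/1=29/400: DF=(873343/800000 − 29/400·(0.953000+0.929900))/(1+29/400) = 4453/5000 ≈ 0.890600
step 4 [4y] swap r/1=1118/36617: DF=(1 − 1118/36617·(0.953000+0.929900+0.890600))/(1+1118/36617) = 4441/5000 ≈ 0.888200
step 5 [5y] swap r/1=1354/45263: DF=(1 − 1354/45263·(0.953000+0.929900+0.890600+0.888200))/(1+1354/45263) = 4323/5000 ≈ 0.864600
step 6 [6y] swap r/1=1384/53879: DF=(1 − 1384/53879·(0.953000+0.929900+0.890600+0.888200+0.864600))/(1+1384/53879) = 1077/1250 ≈ 0.861600
step 7 [7y] bond c/1=27/400: DF=(632807/500000 − 27/400·(0.953000+0.929900+0.890600+0.888200+0.864600+0.861600))/(1+27/400) = 8449/10000 ≈ 0.844900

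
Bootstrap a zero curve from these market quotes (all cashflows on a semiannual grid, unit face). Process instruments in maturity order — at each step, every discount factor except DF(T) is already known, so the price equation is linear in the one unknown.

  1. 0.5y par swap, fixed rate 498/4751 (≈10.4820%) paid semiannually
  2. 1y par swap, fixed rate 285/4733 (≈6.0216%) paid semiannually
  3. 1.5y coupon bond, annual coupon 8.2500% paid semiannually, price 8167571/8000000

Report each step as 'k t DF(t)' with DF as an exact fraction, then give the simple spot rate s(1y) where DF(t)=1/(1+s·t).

1 1/2 4751/5000
2 1 943/1000
3 3/2 1811/2000
s(1y) = (1/(943/1000) − 1)/(1) = 57/943 ≈ 6.0445%

step 1 [0.5y] swap r/2=249/4751: DF=(1 − 249/4751·(0))/(1+249/4751) = 4751/5000 ≈ 0.950200
step 2 [1y] swap r/2=285/9466: DF=(1 − 285/9466·(0.950200))/(1+285/9466) = 943/1000 ≈ 0.943000
step 3 [1.5y] bond c/2=33/800: DF=(8167571/8000000 − 33/800·(0.950200+0.943000))/(1+33/800) = 1811/2000 ≈ 0.905500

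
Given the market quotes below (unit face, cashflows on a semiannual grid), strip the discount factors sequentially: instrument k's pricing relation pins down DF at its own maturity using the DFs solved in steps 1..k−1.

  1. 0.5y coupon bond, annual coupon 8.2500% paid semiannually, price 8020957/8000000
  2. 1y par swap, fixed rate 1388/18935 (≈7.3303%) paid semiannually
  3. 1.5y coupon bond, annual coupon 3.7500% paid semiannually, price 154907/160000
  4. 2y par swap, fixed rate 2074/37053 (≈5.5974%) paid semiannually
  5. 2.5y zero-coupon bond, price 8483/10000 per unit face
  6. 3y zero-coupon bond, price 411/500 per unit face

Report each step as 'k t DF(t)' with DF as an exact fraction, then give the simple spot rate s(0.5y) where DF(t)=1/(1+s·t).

step 1 [0.5y] bond c/2=33/800: DF=(8020957/8000000 − 33/800·(0))/(1+33/800) = 9629/10000 ≈ 0.962900
step 2 [1y] swap r/2=694/18935: DF=(1 − 694/18935·(0.962900))/(1+694/18935) = 4653/5000 ≈ 0.930600
step 3 [1.5y] bond c/2=3/160: DF=(154907/160000 − 3/160·(0.962900+0.930600))/(1+3/160) = 1831/2000 ≈ 0.915500
step 4 [2y] swap r/2=1037/37053: DF=(1 − 1037/37053·(0.962900+0.930600+0.915500))/(1+1037/37053) = 8963/10000 ≈ 0.896300
step 5 [2.5y] zero: DF = P = 8483/10000 ≈ 0.848300
step 6 [3y] zero: DF = P = 411/500 ≈ 0.822000

1 1/2 9629/10000
2 1 4653/5000
3 3/2 1831/2000
4 2 8963/10000
5 5/2 8483/10000
6 3 411/500
s(0.5y) = (1/(9629/10000) − 1)/(1/2) = 742/9629 ≈ 7.7059%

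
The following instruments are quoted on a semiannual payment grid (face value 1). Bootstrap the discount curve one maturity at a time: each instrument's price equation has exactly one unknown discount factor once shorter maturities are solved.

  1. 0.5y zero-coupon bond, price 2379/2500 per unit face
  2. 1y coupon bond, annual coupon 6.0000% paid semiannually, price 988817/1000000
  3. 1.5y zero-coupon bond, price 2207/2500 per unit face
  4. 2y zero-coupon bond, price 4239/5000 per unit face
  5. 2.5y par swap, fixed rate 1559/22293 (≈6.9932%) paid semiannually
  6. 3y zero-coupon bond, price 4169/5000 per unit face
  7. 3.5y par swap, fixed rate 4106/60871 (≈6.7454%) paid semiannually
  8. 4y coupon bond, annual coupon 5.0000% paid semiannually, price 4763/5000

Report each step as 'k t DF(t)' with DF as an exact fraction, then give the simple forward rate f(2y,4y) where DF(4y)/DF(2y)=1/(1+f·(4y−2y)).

1 1/2 2379/2500
2 1 9323/10000
3 3/2 2207/2500
4 2 4239/5000
5 5/2 8441/10000
6 3 4169/5000
7 7/2 7947/10000
8 4 7809/10000
f(2y,4y) = ((4239/5000)/(7809/10000) − 1)/(2) = 223/5206 ≈ 4.2835%

step 1 [0.5y] zero: DF = P = 2379/2500 ≈ 0.951600
step 2 [1y] bond c/2=3/100: DF=(988817/1000000 − 3/100·(0.951600))/(1+3/100) = 9323/10000 ≈ 0.932300
step 3 [1.5y] zero: DF = P = 2207/2500 ≈ 0.882800
step 4 [2y] zero: DF = P = 4239/5000 ≈ 0.847800
step 5 [2.5y] swap r/2=1559/44586: DF=(1 − 1559/44586·(0.951600+0.932300+0.882800+0.847800))/(1+1559/44586) = 8441/10000 ≈ 0.844100
step 6 [3y] zero: DF = P = 4169/5000 ≈ 0.833800
step 7 [3.5y] swap r/2=2053/60871: DF=(1 − 2053/60871·(0.951600+0.932300+0.882800+0.847800+0.844100+0.833800))/(1+2053/60871) = 7947/10000 ≈ 0.794700
step 8 [4y] bond c/2=1/40: DF=(4763/5000 − 1/40·(0.951600+0.932300+0.882800+0.847800+0.844100+0.833800+0.794700))/(1+1/40) = 7809/10000 ≈ 0.780900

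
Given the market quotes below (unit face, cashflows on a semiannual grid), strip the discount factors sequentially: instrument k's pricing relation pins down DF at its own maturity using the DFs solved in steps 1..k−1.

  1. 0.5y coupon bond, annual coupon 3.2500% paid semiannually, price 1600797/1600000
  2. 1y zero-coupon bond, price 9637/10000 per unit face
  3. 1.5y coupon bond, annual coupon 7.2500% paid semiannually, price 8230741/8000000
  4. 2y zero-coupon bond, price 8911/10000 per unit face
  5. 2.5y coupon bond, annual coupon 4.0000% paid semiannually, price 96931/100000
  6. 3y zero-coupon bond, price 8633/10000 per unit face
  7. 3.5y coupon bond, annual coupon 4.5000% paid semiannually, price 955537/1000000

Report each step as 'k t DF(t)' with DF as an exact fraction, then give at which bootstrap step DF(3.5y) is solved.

step 1 [0.5y] bond c/2=13/800: DF=(1600797/1600000 − 13/800·(0))/(1+13/800) = 1969/2000 ≈ 0.984500
step 2 [1y] zero: DF = P = 9637/10000 ≈ 0.963700
step 3 [1.5y] bond c/2=29/800: DF=(8230741/8000000 − 29/800·(0.984500+0.963700))/(1+29/800) = 9247/10000 ≈ 0.924700
step 4 [2y] zero: DF = P = 8911/10000 ≈ 0.891100
step 5 [2.5y] bond c/2=1/50: DF=(96931/100000 − 1/50·(0.984500+0.963700+0.924700+0.891100))/(1+1/50) = 1753/2000 ≈ 0.876500
step 6 [3y] zero: DF = P = 8633/10000 ≈ 0.863300
step 7 [3.5y] bond c/2=9/400: DF=(955537/1000000 − 9/400·(0.984500+0.963700+0.924700+0.891100+0.876500+0.863300))/(1+9/400) = 4067/5000 ≈ 0.813400

1 1/2 1969/2000
2 1 9637/10000
3 3/2 9247/10000
4 2 8911/10000
5 5/2 1753/2000
6 3 8633/10000
7 7/2 4067/5000
DF(3.5y) is solved at step 7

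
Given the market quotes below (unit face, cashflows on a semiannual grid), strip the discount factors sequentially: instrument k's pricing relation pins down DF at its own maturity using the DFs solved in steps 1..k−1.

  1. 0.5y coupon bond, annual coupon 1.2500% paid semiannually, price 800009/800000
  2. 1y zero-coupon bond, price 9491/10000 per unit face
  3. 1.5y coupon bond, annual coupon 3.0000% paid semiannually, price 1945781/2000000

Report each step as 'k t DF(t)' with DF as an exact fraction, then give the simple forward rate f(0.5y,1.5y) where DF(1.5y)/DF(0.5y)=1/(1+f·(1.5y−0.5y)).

step 1 [0.5y] bond c/2=1/160: DF=(800009/800000 − 1/160·(0))/(1+1/160) = 4969/5000 ≈ 0.993800
step 2 [1y] zero: DF = P = 9491/10000 ≈ 0.949100
step 3 [1.5y] bond c/2=3/200: DF=(1945781/2000000 − 3/200·(0.993800+0.949100))/(1+3/200) = 4649/5000 ≈ 0.929800

1 1/2 4969/5000
2 1 9491/10000
3 3/2 4649/5000
f(0.5y,1.5y) = ((4969/5000)/(4649/5000) − 1)/(1) = 320/4649 ≈ 6.8832%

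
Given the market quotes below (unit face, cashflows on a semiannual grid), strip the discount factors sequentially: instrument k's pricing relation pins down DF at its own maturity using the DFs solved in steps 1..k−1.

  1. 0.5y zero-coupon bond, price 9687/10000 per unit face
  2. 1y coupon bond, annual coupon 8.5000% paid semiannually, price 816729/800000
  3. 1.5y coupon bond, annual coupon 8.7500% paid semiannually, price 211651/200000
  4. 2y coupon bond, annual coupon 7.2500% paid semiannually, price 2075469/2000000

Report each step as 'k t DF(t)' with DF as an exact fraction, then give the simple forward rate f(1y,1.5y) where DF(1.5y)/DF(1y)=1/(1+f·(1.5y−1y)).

step 1 [0.5y] zero: DF = P = 9687/10000 ≈ 0.968700
step 2 [1y] bond c/2=17/400: DF=(816729/800000 − 17/400·(0.968700))/(1+17/400) = 4699/5000 ≈ 0.939800
step 3 [1.5y] bond c/2=7/160: DF=(211651/200000 − 7/160·(0.968700+0.939800))/(1+7/160) = 9339/10000 ≈ 0.933900
step 4 [2y] bond c/2=29/800: DF=(2075469/2000000 − 29/800·(0.968700+0.939800+0.933900))/(1+29/800) = 451/500 ≈ 0.902000

1 1/2 9687/10000
2 1 4699/5000
3 3/2 9339/10000
4 2 451/500
f(1y,1.5y) = ((4699/5000)/(9339/10000) − 1)/(1/2) = 118/9339 ≈ 1.2635%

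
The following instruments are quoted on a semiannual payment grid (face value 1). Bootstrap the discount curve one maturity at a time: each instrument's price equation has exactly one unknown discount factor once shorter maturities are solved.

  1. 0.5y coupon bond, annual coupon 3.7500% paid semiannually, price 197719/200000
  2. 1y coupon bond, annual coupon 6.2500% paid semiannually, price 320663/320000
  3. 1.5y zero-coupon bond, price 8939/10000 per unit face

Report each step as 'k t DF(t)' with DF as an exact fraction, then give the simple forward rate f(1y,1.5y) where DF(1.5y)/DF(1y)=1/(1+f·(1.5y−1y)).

1 1/2 1213/1250
2 1 9423/10000
3 3/2 8939/10000
f(1y,1.5y) = ((9423/10000)/(8939/10000) − 1)/(1/2) = 968/8939 ≈ 10.8290%

step 1 [0.5y] bond c/2=3/160: DF=(197719/200000 − 3/160·(0))/(1+3/160) = 1213/1250 ≈ 0.970400
step 2 [1y] bond c/2=1/32: DF=(320663/320000 − 1/32·(0.970400))/(1+1/32) = 9423/10000 ≈ 0.942300
step 3 [1.5y] zero: DF = P = 8939/10000 ≈ 0.893900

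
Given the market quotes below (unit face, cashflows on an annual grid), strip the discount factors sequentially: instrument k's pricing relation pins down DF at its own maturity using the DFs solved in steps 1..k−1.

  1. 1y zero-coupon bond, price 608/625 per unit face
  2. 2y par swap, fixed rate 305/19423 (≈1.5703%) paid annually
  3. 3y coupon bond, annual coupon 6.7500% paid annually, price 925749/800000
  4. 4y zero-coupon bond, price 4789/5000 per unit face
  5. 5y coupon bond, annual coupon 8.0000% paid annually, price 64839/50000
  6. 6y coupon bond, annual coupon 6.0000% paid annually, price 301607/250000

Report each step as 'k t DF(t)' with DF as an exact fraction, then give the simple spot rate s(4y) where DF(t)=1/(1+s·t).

1 1 608/625
2 2 1939/2000
3 3 2403/2500
4 4 4789/5000
5 5 9147/10000
6 6 4339/5000
s(4y) = (1/(4789/5000) − 1)/(4) = 211/19156 ≈ 1.1015%

step 1 [1y] zero: DF = P = 608/625 ≈ 0.972800
step 2 [2y] swap r/1=305/19423: DF=(1 − 305/19423·(0.972800))/(1+305/19423) = 1939/2000 ≈ 0.969500
step 3 [3y] bond c/1=27/400: DF=(925749/800000 − 27/400·(0.972800+0.969500))/(1+27/400) = 2403/2500 ≈ 0.961200
step 4 [4y] zero: DF = P = 4789/5000 ≈ 0.957800
step 5 [5y] bond c/1=2/25: DF=(64839/50000 − 2/25·(0.972800+0.969500+0.961200+0.957800))/(1+2/25) = 9147/10000 ≈ 0.914700
step 6 [6y] bond c/1=3/50: DF=(301607/250000 − 3/50·(0.972800+0.969500+0.961200+0.957800+0.914700))/(1+3/50) = 4339/5000 ≈ 0.867800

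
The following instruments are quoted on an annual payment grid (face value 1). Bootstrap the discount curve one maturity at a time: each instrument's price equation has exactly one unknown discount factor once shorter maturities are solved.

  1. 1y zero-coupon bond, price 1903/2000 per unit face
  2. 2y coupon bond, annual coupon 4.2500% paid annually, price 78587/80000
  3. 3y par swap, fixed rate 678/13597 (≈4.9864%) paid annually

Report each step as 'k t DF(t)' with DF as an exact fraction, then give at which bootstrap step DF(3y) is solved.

1 1 1903/2000
2 2 1807/2000
3 3 2161/2500
DF(3y) is solved at step 3

step 1 [1y] zero: DF = P = 1903/2000 ≈ 0.951500
step 2 [2y] bond c/1=17/400: DF=(78587/80000 − 17/400·(0.951500))/(1+17/400) = 1807/2000 ≈ 0.903500
step 3 [3y] swap r/1=678/13597: DF=(1 − 678/13597·(0.951500+0.903500))/(1+678/13597) = 2161/2500 ≈ 0.864400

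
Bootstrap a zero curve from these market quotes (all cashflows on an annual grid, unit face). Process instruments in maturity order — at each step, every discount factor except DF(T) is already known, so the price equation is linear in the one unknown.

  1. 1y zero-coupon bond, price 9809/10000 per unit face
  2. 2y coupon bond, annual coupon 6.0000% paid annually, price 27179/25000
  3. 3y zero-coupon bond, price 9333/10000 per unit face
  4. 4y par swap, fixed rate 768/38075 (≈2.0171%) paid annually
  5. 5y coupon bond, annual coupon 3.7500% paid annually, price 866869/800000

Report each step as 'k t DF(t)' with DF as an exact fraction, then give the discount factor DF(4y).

step 1 [1y] zero: DF = P = 9809/10000 ≈ 0.980900
step 2 [2y] bond c/1=3/50: DF=(27179/25000 − 3/50·(0.980900))/(1+3/50) = 9701/10000 ≈ 0.970100
step 3 [3y] zero: DF = P = 9333/10000 ≈ 0.933300
step 4 [4y] swap r/1=768/38075: DF=(1 − 768/38075·(0.980900+0.970100+0.933300))/(1+768/38075) = 577/625 ≈ 0.923200
step 5 [5y] bond c/1=3/80: DF=(866869/800000 − 3/80·(0.980900+0.970100+0.933300+0.923200))/(1+3/80) = 2267/2500 ≈ 0.906800

1 1 9809/10000
2 2 9701/10000
3 3 9333/10000
4 4 577/625
5 5 2267/2500
DF(4y) = 577/625 ≈ 0.923200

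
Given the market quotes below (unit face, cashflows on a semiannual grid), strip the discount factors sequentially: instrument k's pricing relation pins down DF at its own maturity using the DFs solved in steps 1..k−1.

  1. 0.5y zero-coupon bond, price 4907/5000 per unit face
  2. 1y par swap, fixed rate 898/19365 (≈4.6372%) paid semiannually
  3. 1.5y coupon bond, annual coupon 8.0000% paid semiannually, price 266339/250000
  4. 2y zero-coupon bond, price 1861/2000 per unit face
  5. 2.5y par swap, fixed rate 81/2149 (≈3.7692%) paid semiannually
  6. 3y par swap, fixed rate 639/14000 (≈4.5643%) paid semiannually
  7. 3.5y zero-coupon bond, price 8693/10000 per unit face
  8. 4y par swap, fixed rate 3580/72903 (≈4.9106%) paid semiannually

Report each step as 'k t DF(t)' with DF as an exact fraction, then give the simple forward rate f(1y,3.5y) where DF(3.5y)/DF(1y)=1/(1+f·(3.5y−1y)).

1 1/2 4907/5000
2 1 9551/10000
3 3/2 9499/10000
4 2 1861/2000
5 5/2 9109/10000
6 3 4361/5000
7 7/2 8693/10000
8 4 821/1000
f(1y,3.5y) = ((9551/10000)/(8693/10000) − 1)/(5/2) = 1716/43465 ≈ 3.9480%

step 1 [0.5y] zero: DF = P = 4907/5000 ≈ 0.981400
step 2 [1y] swap r/2=449/19365: DF=(1 − 449/19365·(0.981400))/(1+449/19365) = 9551/10000 ≈ 0.955100
step 3 [1.5y] bond c/2=1/25: DF=(266339/250000 − 1/25·(0.981400+0.955100))/(1+1/25) = 9499/10000 ≈ 0.949900
step 4 [2y] zero: DF = P = 1861/2000 ≈ 0.930500
step 5 [2.5y] swap r/2=81/4298: DF=(1 − 81/4298·(0.981400+0.955100+0.949900+0.930500))/(1+81/4298) = 9109/10000 ≈ 0.910900
step 6 [3y] swap r/2=639/28000: DF=(1 − 639/28000·(0.981400+0.955100+0.949900+0.930500+0.910900))/(1+639/28000) = 4361/5000 ≈ 0.872200
step 7 [3.5y] zero: DF = P = 8693/10000 ≈ 0.869300
step 8 [4y] swap r/2=1790/72903: DF=(1 − 1790/72903·(0.981400+0.955100+0.949900+0.930500+0.910900+0.872200+0.869300))/(1+1790/72903) = 821/1000 ≈ 0.821000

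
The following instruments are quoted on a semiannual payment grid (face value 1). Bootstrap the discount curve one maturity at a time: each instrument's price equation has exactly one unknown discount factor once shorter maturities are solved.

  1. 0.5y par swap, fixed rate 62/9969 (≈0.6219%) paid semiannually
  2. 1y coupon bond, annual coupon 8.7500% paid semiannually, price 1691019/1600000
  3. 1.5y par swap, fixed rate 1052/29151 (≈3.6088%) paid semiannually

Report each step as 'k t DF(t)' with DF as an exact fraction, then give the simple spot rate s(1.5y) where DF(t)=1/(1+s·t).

1 1/2 9969/10000
2 1 2427/2500
3 3/2 4737/5000
s(1.5y) = (1/(4737/5000) − 1)/(3/2) = 526/14211 ≈ 3.7014%

step 1 [0.5y] swap r/2=31/9969: DF=(1 − 31/9969·(0))/(1+31/9969) = 9969/10000 ≈ 0.996900
step 2 [1y] bond c/2=7/160: DF=(1691019/1600000 − 7/160·(0.996900))/(1+7/160) = 2427/2500 ≈ 0.970800
step 3 [1.5y] swap r/2=526/29151: DF=(1 − 526/29151·(0.996900+0.970800))/(1+526/29151) = 4737/5000 ≈ 0.947400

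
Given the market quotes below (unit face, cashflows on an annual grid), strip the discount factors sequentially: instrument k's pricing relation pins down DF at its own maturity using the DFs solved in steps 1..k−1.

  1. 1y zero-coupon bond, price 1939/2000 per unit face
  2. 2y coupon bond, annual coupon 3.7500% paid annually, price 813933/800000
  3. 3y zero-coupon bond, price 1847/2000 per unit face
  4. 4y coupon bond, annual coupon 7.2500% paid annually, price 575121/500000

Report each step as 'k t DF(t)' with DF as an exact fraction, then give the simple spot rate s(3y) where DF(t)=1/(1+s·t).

step 1 [1y] zero: DF = P = 1939/2000 ≈ 0.969500
step 2 [2y] bond c/1=3/80: DF=(813933/800000 − 3/80·(0.969500))/(1+3/80) = 591/625 ≈ 0.945600
step 3 [3y] zero: DF = P = 1847/2000 ≈ 0.923500
step 4 [4y] bond c/1=29/400: DF=(575121/500000 − 29/400·(0.969500+0.945600+0.923500))/(1+29/400) = 4403/5000 ≈ 0.880600

1 1 1939/2000
2 2 591/625
3 3 1847/2000
4 4 4403/5000
s(3y) = (1/(1847/2000) − 1)/(3) = 51/1847 ≈ 2.7612%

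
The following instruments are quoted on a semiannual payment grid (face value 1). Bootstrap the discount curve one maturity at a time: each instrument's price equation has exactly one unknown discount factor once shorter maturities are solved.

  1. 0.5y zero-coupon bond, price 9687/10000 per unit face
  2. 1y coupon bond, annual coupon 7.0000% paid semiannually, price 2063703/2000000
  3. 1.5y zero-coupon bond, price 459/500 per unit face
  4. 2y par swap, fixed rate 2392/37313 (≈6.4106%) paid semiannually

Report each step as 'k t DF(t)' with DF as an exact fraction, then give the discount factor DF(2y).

1 1/2 9687/10000
2 1 4821/5000
3 3/2 459/500
4 2 2201/2500
DF(2y) = 2201/2500 ≈ 0.880400

step 1 [0.5y] zero: DF = P = 9687/10000 ≈ 0.968700
step 2 [1y] bond c/2=7/200: DF=(2063703/2000000 − 7/200·(0.968700))/(1+7/200) = 4821/5000 ≈ 0.964200
step 3 [1.5y] zero: DF = P = 459/500 ≈ 0.918000
step 4 [2y] swap r/2=1196/37313: DF=(1 − 1196/37313·(0.968700+0.964200+0.918000))/(1+1196/37313) = 2201/2500 ≈ 0.880400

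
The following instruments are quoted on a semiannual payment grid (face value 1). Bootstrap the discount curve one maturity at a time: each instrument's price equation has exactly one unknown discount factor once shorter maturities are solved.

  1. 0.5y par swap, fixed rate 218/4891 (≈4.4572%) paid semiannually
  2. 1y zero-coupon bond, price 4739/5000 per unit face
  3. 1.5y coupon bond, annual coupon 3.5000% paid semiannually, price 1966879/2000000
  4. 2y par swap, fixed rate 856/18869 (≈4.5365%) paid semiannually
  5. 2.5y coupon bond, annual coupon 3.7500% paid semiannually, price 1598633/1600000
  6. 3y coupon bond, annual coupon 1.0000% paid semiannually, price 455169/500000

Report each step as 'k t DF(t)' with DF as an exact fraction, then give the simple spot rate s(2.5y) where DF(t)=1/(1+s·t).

1 1/2 4891/5000
2 1 4739/5000
3 3/2 4667/5000
4 2 1143/1250
5 5/2 9113/10000
6 3 353/400
s(2.5y) = (1/(9113/10000) − 1)/(5/2) = 1774/45565 ≈ 3.8933%

step 1 [0.5y] swap r/2=109/4891: DF=(1 − 109/4891·(0))/(1+109/4891) = 4891/5000 ≈ 0.978200
step 2 [1y] zero: DF = P = 4739/5000 ≈ 0.947800
step 3 [1.5y] bond c/2=7/400: DF=(1966879/2000000 − 7/400·(0.978200+0.947800))/(1+7/400) = 4667/5000 ≈ 0.933400
step 4 [2y] swap r/2=428/18869: DF=(1 − 428/18869·(0.978200+0.947800+0.933400))/(1+428/18869) = 1143/1250 ≈ 0.914400
step 5 [2.5y] bond c/2=3/160: DF=(1598633/1600000 − 3/160·(0.978200+0.947800+0.933400+0.914400))/(1+3/160) = 9113/10000 ≈ 0.911300
step 6 [3y] bond c/2=1/200: DF=(455169/500000 − 1/200·(0.978200+0.947800+0.933400+0.914400+0.911300))/(1+1/200) = 353/400 ≈ 0.882500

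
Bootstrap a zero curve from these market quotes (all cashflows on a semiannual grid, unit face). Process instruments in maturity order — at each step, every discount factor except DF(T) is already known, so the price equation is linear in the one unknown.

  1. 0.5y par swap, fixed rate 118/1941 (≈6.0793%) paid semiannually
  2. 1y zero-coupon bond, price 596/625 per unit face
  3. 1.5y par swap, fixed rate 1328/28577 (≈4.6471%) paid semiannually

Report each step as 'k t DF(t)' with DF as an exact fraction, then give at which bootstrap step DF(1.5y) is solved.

1 1/2 1941/2000
2 1 596/625
3 3/2 1167/1250
DF(1.5y) is solved at step 3

step 1 [0.5y] swap r/2=59/1941: DF=(1 − 59/1941·(0))/(1+59/1941) = 1941/2000 ≈ 0.970500
step 2 [1y] zero: DF = P = 596/625 ≈ 0.953600
step 3 [1.5y] swap r/2=664/28577: DF=(1 − 664/28577·(0.970500+0.953600))/(1+664/28577) = 1167/1250 ≈ 0.933600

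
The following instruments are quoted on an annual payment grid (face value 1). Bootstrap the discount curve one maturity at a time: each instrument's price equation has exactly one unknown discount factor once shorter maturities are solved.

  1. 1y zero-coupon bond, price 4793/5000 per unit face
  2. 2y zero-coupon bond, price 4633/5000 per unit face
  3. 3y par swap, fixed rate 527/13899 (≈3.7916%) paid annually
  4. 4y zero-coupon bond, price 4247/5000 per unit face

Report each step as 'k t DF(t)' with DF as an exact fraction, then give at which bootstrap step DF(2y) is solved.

1 1 4793/5000
2 2 4633/5000
3 3 4473/5000
4 4 4247/5000
DF(2y) is solved at step 2

step 1 [1y] zero: DF = P = 4793/5000 ≈ 0.958600
step 2 [2y] zero: DF = P = 4633/5000 ≈ 0.926600
step 3 [3y] swap r/1=527/13899: DF=(1 − 527/13899·(0.958600+0.926600))/(1+527/13899) = 4473/5000 ≈ 0.894600
step 4 [4y] zero: DF = P = 4247/5000 ≈ 0.849400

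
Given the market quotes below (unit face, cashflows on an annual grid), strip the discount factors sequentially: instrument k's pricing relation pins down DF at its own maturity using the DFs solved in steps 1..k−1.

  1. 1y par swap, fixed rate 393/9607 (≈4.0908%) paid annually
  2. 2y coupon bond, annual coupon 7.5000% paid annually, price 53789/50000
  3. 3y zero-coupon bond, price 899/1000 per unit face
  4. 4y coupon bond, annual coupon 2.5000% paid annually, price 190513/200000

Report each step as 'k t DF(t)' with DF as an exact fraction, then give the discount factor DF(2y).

step 1 [1y] swap r/1=393/9607: DF=(1 − 393/9607·(0))/(1+393/9607) = 9607/10000 ≈ 0.960700
step 2 [2y] bond c/1=3/40: DF=(53789/50000 − 3/40·(0.960700))/(1+3/40) = 9337/10000 ≈ 0.933700
step 3 [3y] zero: DF = P = 899/1000 ≈ 0.899000
step 4 [4y] bond c/1=1/40: DF=(190513/200000 − 1/40·(0.960700+0.933700+0.899000))/(1+1/40) = 2153/2500 ≈ 0.861200

1 1 9607/10000
2 2 9337/10000
3 3 899/1000
4 4 2153/2500
DF(2y) = 9337/10000 ≈ 0.933700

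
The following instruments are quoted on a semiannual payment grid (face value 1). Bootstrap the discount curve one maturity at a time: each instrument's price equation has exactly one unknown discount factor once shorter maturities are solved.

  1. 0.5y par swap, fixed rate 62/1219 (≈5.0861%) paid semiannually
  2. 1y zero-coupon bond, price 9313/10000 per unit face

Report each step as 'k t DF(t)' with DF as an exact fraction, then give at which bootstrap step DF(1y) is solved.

1 1/2 1219/1250
2 1 9313/10000
DF(1y) is solved at step 2

step 1 [0.5y] swap r/2=31/1219: DF=(1 − 31/1219·(0))/(1+31/1219) = 1219/1250 ≈ 0.975200
step 2 [1y] zero: DF = P = 9313/10000 ≈ 0.931300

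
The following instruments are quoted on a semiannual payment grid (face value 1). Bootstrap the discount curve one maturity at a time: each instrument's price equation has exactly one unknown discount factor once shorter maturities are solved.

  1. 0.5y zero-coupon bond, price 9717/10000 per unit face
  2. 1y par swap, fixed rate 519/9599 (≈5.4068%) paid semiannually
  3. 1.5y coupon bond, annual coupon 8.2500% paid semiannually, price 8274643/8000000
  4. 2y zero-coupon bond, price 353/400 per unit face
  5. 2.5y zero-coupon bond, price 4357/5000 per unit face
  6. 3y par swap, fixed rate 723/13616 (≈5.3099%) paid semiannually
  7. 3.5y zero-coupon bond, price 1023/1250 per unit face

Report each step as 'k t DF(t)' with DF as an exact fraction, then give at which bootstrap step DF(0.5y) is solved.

1 1/2 9717/10000
2 1 9481/10000
3 3/2 9173/10000
4 2 353/400
5 5/2 4357/5000
6 3 4277/5000
7 7/2 1023/1250
DF(0.5y) is solved at step 1

step 1 [0.5y] zero: DF = P = 9717/10000 ≈ 0.971700
step 2 [1y] swap r/2=519/19198: DF=(1 − 519/19198·(0.971700))/(1+519/19198) = 9481/10000 ≈ 0.948100
step 3 [1.5y] bond c/2=33/800: DF=(8274643/8000000 − 33/800·(0.971700+0.948100))/(1+33/800) = 9173/10000 ≈ 0.917300
step 4 [2y] zero: DF = P = 353/400 ≈ 0.882500
step 5 [2.5y] zero: DF = P = 4357/5000 ≈ 0.871400
step 6 [3y] swap r/2=723/27232: DF=(1 − 723/27232·(0.971700+0.948100+0.917300+0.882500+0.871400))/(1+723/27232) = 4277/5000 ≈ 0.855400
step 7 [3.5y] zero: DF = P = 1023/1250 ≈ 0.818400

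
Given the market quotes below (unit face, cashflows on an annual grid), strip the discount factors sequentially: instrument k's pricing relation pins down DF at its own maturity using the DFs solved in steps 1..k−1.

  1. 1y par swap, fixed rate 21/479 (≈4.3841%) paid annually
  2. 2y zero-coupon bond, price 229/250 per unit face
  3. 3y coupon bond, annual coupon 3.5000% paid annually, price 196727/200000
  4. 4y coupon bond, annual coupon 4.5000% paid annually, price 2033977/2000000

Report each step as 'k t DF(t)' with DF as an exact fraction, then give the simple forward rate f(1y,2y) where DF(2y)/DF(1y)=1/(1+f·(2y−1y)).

1 1 479/500
2 2 229/250
3 3 887/1000
4 4 8543/10000
f(1y,2y) = ((479/500)/(229/250) − 1)/(1) = 21/458 ≈ 4.5852%

step 1 [1y] swap r/1=21/479: DF=(1 − 21/479·(0))/(1+21/479) = 479/500 ≈ 0.958000
step 2 [2y] zero: DF = P = 229/250 ≈ 0.916000
step 3 [3y] bond c/1=7/200: DF=(196727/200000 − 7/200·(0.958000+0.916000))/(1+7/200) = 887/1000 ≈ 0.887000
step 4 [4y] bond c/1=9/200: DF=(2033977/2000000 − 9/200·(0.958000+0.916000+0.887000))/(1+9/200) = 8543/10000 ≈ 0.854300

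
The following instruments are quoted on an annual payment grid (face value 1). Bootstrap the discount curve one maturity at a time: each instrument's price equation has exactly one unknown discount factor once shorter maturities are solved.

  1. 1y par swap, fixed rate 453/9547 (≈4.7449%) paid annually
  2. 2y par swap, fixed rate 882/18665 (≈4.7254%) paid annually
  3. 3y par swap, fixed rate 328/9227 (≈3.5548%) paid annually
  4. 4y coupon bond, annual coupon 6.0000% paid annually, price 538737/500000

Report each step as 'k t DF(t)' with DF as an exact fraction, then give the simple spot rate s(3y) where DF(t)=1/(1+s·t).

step 1 [1y] swap r/1=453/9547: DF=(1 − 453/9547·(0))/(1+453/9547) = 9547/10000 ≈ 0.954700
step 2 [2y] swap r/1=882/18665: DF=(1 − 882/18665·(0.954700))/(1+882/18665) = 4559/5000 ≈ 0.911800
step 3 [3y] swap r/1=328/9227: DF=(1 − 328/9227·(0.954700+0.911800))/(1+328/9227) = 1127/1250 ≈ 0.901600
step 4 [4y] bond c/1=3/50: DF=(538737/500000 − 3/50·(0.954700+0.911800+0.901600))/(1+3/50) = 4299/5000 ≈ 0.859800

1 1 9547/10000
2 2 4559/5000
3 3 1127/1250
4 4 4299/5000
s(3y) = (1/(1127/1250) − 1)/(3) = 41/1127 ≈ 3.6380%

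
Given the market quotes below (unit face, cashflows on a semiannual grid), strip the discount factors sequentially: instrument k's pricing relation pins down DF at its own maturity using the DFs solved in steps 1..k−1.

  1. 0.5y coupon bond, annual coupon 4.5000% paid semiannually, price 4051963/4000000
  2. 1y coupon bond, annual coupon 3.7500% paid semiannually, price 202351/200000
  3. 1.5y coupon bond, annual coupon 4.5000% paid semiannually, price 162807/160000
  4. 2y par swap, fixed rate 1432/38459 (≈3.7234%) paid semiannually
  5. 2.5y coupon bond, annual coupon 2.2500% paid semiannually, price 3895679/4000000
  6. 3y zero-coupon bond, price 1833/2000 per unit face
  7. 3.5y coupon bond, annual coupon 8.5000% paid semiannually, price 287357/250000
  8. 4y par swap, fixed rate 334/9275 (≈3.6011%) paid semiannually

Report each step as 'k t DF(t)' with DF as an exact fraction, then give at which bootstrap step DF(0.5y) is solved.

step 1 [0.5y] bond c/2=9/400: DF=(4051963/4000000 − 9/400·(0))/(1+9/400) = 9907/10000 ≈ 0.990700
step 2 [1y] bond c/2=3/160: DF=(202351/200000 − 3/160·(0.990700))/(1+3/160) = 9749/10000 ≈ 0.974900
step 3 [1.5y] bond c/2=9/400: DF=(162807/160000 − 9/400·(0.990700+0.974900))/(1+9/400) = 9519/10000 ≈ 0.951900
step 4 [2y] swap r/2=716/38459: DF=(1 − 716/38459·(0.990700+0.974900+0.951900))/(1+716/38459) = 2321/2500 ≈ 0.928400
step 5 [2.5y] bond c/2=9/800: DF=(3895679/4000000 − 9/800·(0.990700+0.974900+0.951900+0.928400))/(1+9/800) = 9203/10000 ≈ 0.920300
step 6 [3y] zero: DF = P = 1833/2000 ≈ 0.916500
step 7 [3.5y] bond c/2=17/400: DF=(287357/250000 − 17/400·(0.990700+0.974900+0.951900+0.928400+0.920300+0.916500))/(1+17/400) = 8709/10000 ≈ 0.870900
step 8 [4y] swap r/2=167/9275: DF=(1 − 167/9275·(0.990700+0.974900+0.951900+0.928400+0.920300+0.916500+0.870900))/(1+167/9275) = 1083/1250 ≈ 0.866400

1 1/2 9907/10000
2 1 9749/10000
3 3/2 9519/10000
4 2 2321/2500
5 5/2 9203/10000
6 3 1833/2000
7 7/2 8709/10000
8 4 1083/1250
DF(0.5y) is solved at step 1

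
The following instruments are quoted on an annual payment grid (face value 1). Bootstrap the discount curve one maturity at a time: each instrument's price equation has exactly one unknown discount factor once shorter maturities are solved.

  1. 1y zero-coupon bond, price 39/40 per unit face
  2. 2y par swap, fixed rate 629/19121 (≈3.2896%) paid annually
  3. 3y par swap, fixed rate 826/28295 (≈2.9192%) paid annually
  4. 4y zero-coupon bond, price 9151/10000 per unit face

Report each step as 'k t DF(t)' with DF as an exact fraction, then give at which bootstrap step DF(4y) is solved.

step 1 [1y] zero: DF = P = 39/40 ≈ 0.975000
step 2 [2y] swap r/1=629/19121: DF=(1 − 629/19121·(0.975000))/(1+629/19121) = 9371/10000 ≈ 0.937100
step 3 [3y] swap r/1=826/28295: DF=(1 − 826/28295·(0.975000+0.937100))/(1+826/28295) = 4587/5000 ≈ 0.917400
step 4 [4y] zero: DF = P = 9151/10000 ≈ 0.915100

1 1 39/40
2 2 9371/10000
3 3 4587/5000
4 4 9151/10000
DF(4y) is solved at step 4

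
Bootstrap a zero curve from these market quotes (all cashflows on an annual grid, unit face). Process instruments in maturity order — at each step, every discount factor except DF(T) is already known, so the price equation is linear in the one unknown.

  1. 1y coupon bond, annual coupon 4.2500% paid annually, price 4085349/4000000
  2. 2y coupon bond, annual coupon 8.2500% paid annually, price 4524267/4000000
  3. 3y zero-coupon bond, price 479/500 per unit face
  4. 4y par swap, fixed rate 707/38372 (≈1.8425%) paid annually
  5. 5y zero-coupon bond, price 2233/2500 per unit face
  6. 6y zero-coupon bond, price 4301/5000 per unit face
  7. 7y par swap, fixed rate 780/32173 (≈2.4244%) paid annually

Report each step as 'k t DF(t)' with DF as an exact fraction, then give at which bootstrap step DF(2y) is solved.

1 1 9797/10000
2 2 4851/5000
3 3 479/500
4 4 9293/10000
5 5 2233/2500
6 6 4301/5000
7 7 211/250
DF(2y) is solved at step 2

step 1 [1y] bond c/1=17/400: DF=(4085349/4000000 − 17/400·(0))/(1+17/400) = 9797/10000 ≈ 0.979700
step 2 [2y] bond c/1=33/400: DF=(4524267/4000000 − 33/400·(0.979700))/(1+33/400) = 4851/5000 ≈ 0.970200
step 3 [3y] zero: DF = P = 479/500 ≈ 0.958000
step 4 [4y] swap r/1=707/38372: DF=(1 − 707/38372·(0.979700+0.970200+0.958000))/(1+707/38372) = 9293/10000 ≈ 0.929300
step 5 [5y] zero: DF = P = 2233/2500 ≈ 0.893200
step 6 [6y] zero: DF = P = 4301/5000 ≈ 0.860200
step 7 [7y] swap r/1=780/32173: DF=(1 − 780/32173·(0.979700+0.970200+0.958000+0.929300+0.893200+0.860200))/(1+780/32173) = 211/250 ≈ 0.844000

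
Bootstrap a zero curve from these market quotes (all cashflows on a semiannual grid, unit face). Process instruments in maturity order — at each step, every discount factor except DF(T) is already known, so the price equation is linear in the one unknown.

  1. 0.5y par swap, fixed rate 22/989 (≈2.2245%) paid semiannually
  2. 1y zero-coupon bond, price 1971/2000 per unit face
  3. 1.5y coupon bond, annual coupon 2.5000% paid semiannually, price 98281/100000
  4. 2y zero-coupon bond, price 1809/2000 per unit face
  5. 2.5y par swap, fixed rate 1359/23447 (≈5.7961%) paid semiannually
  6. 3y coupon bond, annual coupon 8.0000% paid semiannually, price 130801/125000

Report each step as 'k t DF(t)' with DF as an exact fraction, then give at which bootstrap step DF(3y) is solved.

step 1 [0.5y] swap r/2=11/989: DF=(1 − 11/989·(0))/(1+11/989) = 989/1000 ≈ 0.989000
step 2 [1y] zero: DF = P = 1971/2000 ≈ 0.985500
step 3 [1.5y] bond c/2=1/80: DF=(98281/100000 − 1/80·(0.989000+0.985500))/(1+1/80) = 9463/10000 ≈ 0.946300
step 4 [2y] zero: DF = P = 1809/2000 ≈ 0.904500
step 5 [2.5y] swap r/2=1359/46894: DF=(1 − 1359/46894·(0.989000+0.985500+0.946300+0.904500))/(1+1359/46894) = 8641/10000 ≈ 0.864100
step 6 [3y] bond c/2=1/25: DF=(130801/125000 − 1/25·(0.989000+0.985500+0.946300+0.904500+0.864100))/(1+1/25) = 4129/5000 ≈ 0.825800

1 1/2 989/1000
2 1 1971/2000
3 3/2 9463/10000
4 2 1809/2000
5 5/2 8641/10000
6 3 4129/5000
DF(3y) is solved at step 6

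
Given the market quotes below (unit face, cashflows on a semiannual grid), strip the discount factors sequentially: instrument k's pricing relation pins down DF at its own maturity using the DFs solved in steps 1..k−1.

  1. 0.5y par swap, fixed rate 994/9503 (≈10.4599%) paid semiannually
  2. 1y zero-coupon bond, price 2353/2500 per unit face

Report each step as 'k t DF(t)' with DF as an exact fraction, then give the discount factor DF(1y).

step 1 [0.5y] swap r/2=497/9503: DF=(1 − 497/9503·(0))/(1+497/9503) = 9503/10000 ≈ 0.950300
step 2 [1y] zero: DF = P = 2353/2500 ≈ 0.941200

1 1/2 9503/10000
2 1 2353/2500
DF(1y) = 2353/2500 ≈ 0.941200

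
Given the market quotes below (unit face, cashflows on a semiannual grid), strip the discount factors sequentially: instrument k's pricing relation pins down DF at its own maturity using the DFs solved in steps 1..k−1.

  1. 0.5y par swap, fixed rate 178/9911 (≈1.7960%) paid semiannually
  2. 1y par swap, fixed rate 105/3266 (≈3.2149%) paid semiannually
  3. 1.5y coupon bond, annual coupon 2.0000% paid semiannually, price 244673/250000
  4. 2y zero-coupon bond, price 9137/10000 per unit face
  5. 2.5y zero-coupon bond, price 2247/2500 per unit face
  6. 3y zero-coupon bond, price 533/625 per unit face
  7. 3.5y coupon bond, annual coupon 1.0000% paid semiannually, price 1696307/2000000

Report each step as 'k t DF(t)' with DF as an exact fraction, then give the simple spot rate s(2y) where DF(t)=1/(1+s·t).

step 1 [0.5y] swap r/2=89/9911: DF=(1 − 89/9911·(0))/(1+89/9911) = 9911/10000 ≈ 0.991100
step 2 [1y] swap r/2=105/6532: DF=(1 − 105/6532·(0.991100))/(1+105/6532) = 1937/2000 ≈ 0.968500
step 3 [1.5y] bond c/2=1/100: DF=(244673/250000 − 1/100·(0.991100+0.968500))/(1+1/100) = 1187/1250 ≈ 0.949600
step 4 [2y] zero: DF = P = 9137/10000 ≈ 0.913700
step 5 [2.5y] zero: DF = P = 2247/2500 ≈ 0.898800
step 6 [3y] zero: DF = P = 533/625 ≈ 0.852800
step 7 [3.5y] bond c/2=1/200: DF=(1696307/2000000 − 1/200·(0.991100+0.968500+0.949600+0.913700+0.898800+0.852800))/(1+1/200) = 4081/5000 ≈ 0.816200

1 1/2 9911/10000
2 1 1937/2000
3 3/2 1187/1250
4 2 9137/10000
5 5/2 2247/2500
6 3 533/625
7 7/2 4081/5000
s(2y) = (1/(9137/10000) − 1)/(2) = 863/18274 ≈ 4.7226%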